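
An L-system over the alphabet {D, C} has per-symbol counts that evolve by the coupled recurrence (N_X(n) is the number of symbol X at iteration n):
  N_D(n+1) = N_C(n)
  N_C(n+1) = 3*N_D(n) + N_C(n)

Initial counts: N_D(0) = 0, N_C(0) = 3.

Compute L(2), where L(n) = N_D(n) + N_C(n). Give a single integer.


Step 0: N_D=0, N_C=3, L=3
Step 1: N_D=3, N_C=3, L=6
Step 2: N_D=3, N_C=12, L=15

Answer: 15


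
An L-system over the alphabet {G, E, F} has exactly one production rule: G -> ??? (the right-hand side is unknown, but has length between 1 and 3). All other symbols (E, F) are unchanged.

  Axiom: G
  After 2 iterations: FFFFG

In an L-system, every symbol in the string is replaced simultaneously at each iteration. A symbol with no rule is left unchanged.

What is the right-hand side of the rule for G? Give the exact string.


Answer: FFG

Derivation:
Trying G -> FFG:
  Step 0: G
  Step 1: FFG
  Step 2: FFFFG
Matches the given result.


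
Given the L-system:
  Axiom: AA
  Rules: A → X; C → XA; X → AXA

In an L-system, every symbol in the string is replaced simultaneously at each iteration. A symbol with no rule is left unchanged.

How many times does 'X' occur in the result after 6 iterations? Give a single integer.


Answer: 42

Derivation:
Step 0: AA  (0 'X')
Step 1: XX  (2 'X')
Step 2: AXAAXA  (2 'X')
Step 3: XAXAXXAXAX  (6 'X')
Step 4: AXAXAXAXAXAAXAXAXAXAXA  (10 'X')
Step 5: XAXAXAXAXAXAXAXAXAXAXXAXAXAXAXAXAXAXAXAXAX  (22 'X')
Step 6: AXAXAXAXAXAXAXAXAXAXAXAXAXAXAXAXAXAXAXAXAXAAXAXAXAXAXAXAXAXAXAXAXAXAXAXAXAXAXAXAXAXAXA  (42 'X')


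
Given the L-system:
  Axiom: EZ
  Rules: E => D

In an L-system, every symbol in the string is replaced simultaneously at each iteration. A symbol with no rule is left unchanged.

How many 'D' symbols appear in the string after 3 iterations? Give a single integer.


Answer: 1

Derivation:
Step 0: EZ  (0 'D')
Step 1: DZ  (1 'D')
Step 2: DZ  (1 'D')
Step 3: DZ  (1 'D')


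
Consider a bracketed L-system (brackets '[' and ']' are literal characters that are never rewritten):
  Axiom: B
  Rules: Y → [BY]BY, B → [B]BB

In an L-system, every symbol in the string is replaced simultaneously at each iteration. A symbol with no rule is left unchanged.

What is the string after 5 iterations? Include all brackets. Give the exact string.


Step 0: B
Step 1: [B]BB
Step 2: [[B]BB][B]BB[B]BB
Step 3: [[[B]BB][B]BB[B]BB][[B]BB][B]BB[B]BB[[B]BB][B]BB[B]BB
Step 4: [[[[B]BB][B]BB[B]BB][[B]BB][B]BB[B]BB[[B]BB][B]BB[B]BB][[[B]BB][B]BB[B]BB][[B]BB][B]BB[B]BB[[B]BB][B]BB[B]BB[[[B]BB][B]BB[B]BB][[B]BB][B]BB[B]BB[[B]BB][B]BB[B]BB
Step 5: [[[[[B]BB][B]BB[B]BB][[B]BB][B]BB[B]BB[[B]BB][B]BB[B]BB][[[B]BB][B]BB[B]BB][[B]BB][B]BB[B]BB[[B]BB][B]BB[B]BB[[[B]BB][B]BB[B]BB][[B]BB][B]BB[B]BB[[B]BB][B]BB[B]BB][[[[B]BB][B]BB[B]BB][[B]BB][B]BB[B]BB[[B]BB][B]BB[B]BB][[[B]BB][B]BB[B]BB][[B]BB][B]BB[B]BB[[B]BB][B]BB[B]BB[[[B]BB][B]BB[B]BB][[B]BB][B]BB[B]BB[[B]BB][B]BB[B]BB[[[[B]BB][B]BB[B]BB][[B]BB][B]BB[B]BB[[B]BB][B]BB[B]BB][[[B]BB][B]BB[B]BB][[B]BB][B]BB[B]BB[[B]BB][B]BB[B]BB[[[B]BB][B]BB[B]BB][[B]BB][B]BB[B]BB[[B]BB][B]BB[B]BB

Answer: [[[[[B]BB][B]BB[B]BB][[B]BB][B]BB[B]BB[[B]BB][B]BB[B]BB][[[B]BB][B]BB[B]BB][[B]BB][B]BB[B]BB[[B]BB][B]BB[B]BB[[[B]BB][B]BB[B]BB][[B]BB][B]BB[B]BB[[B]BB][B]BB[B]BB][[[[B]BB][B]BB[B]BB][[B]BB][B]BB[B]BB[[B]BB][B]BB[B]BB][[[B]BB][B]BB[B]BB][[B]BB][B]BB[B]BB[[B]BB][B]BB[B]BB[[[B]BB][B]BB[B]BB][[B]BB][B]BB[B]BB[[B]BB][B]BB[B]BB[[[[B]BB][B]BB[B]BB][[B]BB][B]BB[B]BB[[B]BB][B]BB[B]BB][[[B]BB][B]BB[B]BB][[B]BB][B]BB[B]BB[[B]BB][B]BB[B]BB[[[B]BB][B]BB[B]BB][[B]BB][B]BB[B]BB[[B]BB][B]BB[B]BB


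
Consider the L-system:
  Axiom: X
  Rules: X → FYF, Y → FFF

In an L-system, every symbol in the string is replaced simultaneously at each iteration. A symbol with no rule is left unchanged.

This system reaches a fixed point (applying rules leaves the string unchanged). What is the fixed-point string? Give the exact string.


Step 0: X
Step 1: FYF
Step 2: FFFFF
Step 3: FFFFF  (unchanged — fixed point at step 2)

Answer: FFFFF


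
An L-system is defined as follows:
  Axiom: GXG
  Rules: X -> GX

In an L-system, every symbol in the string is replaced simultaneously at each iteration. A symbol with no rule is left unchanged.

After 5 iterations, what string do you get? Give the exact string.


Answer: GGGGGGXG

Derivation:
Step 0: GXG
Step 1: GGXG
Step 2: GGGXG
Step 3: GGGGXG
Step 4: GGGGGXG
Step 5: GGGGGGXG


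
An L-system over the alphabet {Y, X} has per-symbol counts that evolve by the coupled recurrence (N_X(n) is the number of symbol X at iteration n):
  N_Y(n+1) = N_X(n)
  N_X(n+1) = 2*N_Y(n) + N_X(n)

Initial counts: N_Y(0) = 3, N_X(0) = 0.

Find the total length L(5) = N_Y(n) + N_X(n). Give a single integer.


Step 0: N_Y=3, N_X=0, L=3
Step 1: N_Y=0, N_X=6, L=6
Step 2: N_Y=6, N_X=6, L=12
Step 3: N_Y=6, N_X=18, L=24
Step 4: N_Y=18, N_X=30, L=48
Step 5: N_Y=30, N_X=66, L=96

Answer: 96


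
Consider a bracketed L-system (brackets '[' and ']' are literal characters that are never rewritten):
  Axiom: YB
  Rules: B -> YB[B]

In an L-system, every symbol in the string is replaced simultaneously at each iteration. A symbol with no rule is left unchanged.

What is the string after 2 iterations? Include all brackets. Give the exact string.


Answer: YYYB[B][YB[B]]

Derivation:
Step 0: YB
Step 1: YYB[B]
Step 2: YYYB[B][YB[B]]


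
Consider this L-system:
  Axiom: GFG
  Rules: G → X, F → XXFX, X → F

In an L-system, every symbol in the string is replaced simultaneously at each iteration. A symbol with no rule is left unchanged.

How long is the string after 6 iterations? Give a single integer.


Step 0: length = 3
Step 1: length = 6
Step 2: length = 9
Step 3: length = 27
Step 4: length = 54
Step 5: length = 135
Step 6: length = 297

Answer: 297


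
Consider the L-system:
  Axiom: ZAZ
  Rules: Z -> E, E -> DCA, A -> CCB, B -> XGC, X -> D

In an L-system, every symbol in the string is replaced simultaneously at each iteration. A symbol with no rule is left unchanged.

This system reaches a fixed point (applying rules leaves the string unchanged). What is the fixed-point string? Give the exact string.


Answer: DCCCDGCCCDGCDCCCDGC

Derivation:
Step 0: ZAZ
Step 1: ECCBE
Step 2: DCACCXGCDCA
Step 3: DCCCBCCDGCDCCCB
Step 4: DCCCXGCCCDGCDCCCXGC
Step 5: DCCCDGCCCDGCDCCCDGC
Step 6: DCCCDGCCCDGCDCCCDGC  (unchanged — fixed point at step 5)


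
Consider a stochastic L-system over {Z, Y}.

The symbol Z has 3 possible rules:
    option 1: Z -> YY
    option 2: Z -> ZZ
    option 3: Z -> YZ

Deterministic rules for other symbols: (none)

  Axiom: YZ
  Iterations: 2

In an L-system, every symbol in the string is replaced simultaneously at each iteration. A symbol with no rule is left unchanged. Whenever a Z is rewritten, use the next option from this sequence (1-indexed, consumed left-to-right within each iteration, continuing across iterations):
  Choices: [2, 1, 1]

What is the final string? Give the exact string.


Step 0: YZ
Step 1: YZZ  (used choices [2])
Step 2: YYYYY  (used choices [1, 1])

Answer: YYYYY


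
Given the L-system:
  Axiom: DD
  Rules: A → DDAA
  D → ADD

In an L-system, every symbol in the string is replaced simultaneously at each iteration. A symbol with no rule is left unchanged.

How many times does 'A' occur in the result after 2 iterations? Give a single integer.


Answer: 8

Derivation:
Step 0: DD  (0 'A')
Step 1: ADDADD  (2 'A')
Step 2: DDAAADDADDDDAAADDADD  (8 'A')


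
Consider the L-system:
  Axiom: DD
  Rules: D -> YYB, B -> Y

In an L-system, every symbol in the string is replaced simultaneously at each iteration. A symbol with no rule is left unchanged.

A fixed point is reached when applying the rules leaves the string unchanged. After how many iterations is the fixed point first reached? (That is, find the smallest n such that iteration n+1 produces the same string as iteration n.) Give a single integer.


Answer: 2

Derivation:
Step 0: DD
Step 1: YYBYYB
Step 2: YYYYYY
Step 3: YYYYYY  (unchanged — fixed point at step 2)


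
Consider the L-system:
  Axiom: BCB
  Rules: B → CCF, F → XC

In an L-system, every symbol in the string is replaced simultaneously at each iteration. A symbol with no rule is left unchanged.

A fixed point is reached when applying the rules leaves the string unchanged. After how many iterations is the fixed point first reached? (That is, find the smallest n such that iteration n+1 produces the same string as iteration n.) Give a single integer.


Answer: 2

Derivation:
Step 0: BCB
Step 1: CCFCCCF
Step 2: CCXCCCCXC
Step 3: CCXCCCCXC  (unchanged — fixed point at step 2)


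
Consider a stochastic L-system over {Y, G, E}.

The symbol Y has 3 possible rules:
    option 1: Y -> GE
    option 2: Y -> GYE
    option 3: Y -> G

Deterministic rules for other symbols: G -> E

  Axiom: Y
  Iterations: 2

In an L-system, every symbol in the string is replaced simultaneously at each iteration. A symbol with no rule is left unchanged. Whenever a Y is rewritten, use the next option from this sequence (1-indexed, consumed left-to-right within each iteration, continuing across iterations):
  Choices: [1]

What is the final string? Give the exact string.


Answer: EE

Derivation:
Step 0: Y
Step 1: GE  (used choices [1])
Step 2: EE  (used choices [])


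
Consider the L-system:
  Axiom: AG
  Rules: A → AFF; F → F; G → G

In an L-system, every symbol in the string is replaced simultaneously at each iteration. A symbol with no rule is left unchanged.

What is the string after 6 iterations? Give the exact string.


Step 0: AG
Step 1: AFFG
Step 2: AFFFFG
Step 3: AFFFFFFG
Step 4: AFFFFFFFFG
Step 5: AFFFFFFFFFFG
Step 6: AFFFFFFFFFFFFG

Answer: AFFFFFFFFFFFFG


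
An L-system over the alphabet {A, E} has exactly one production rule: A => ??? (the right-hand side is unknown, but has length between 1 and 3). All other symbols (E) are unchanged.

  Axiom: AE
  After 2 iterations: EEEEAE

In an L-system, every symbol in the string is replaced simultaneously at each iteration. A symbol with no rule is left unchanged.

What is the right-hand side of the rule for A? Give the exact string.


Trying A => EEA:
  Step 0: AE
  Step 1: EEAE
  Step 2: EEEEAE
Matches the given result.

Answer: EEA


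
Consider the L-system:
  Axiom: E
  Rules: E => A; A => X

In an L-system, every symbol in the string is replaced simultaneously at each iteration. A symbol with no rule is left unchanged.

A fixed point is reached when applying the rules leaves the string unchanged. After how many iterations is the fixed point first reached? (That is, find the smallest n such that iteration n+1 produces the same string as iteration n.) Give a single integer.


Answer: 2

Derivation:
Step 0: E
Step 1: A
Step 2: X
Step 3: X  (unchanged — fixed point at step 2)


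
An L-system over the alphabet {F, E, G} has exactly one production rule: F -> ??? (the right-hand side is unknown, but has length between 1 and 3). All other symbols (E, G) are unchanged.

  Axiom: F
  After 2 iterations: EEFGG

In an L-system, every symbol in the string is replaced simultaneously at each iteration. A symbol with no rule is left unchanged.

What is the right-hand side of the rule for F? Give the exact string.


Trying F -> EFG:
  Step 0: F
  Step 1: EFG
  Step 2: EEFGG
Matches the given result.

Answer: EFG


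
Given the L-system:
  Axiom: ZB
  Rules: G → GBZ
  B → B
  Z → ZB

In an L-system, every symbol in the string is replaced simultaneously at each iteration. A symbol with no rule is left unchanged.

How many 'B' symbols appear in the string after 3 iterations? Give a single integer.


Answer: 4

Derivation:
Step 0: ZB  (1 'B')
Step 1: ZBB  (2 'B')
Step 2: ZBBB  (3 'B')
Step 3: ZBBBB  (4 'B')


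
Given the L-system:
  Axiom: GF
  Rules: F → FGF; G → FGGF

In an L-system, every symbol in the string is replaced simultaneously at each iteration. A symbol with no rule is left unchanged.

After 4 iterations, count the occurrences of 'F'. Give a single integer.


Step 0: GF  (1 'F')
Step 1: FGGFFGF  (4 'F')
Step 2: FGFFGGFFGGFFGFFGFFGGFFGF  (14 'F')
Step 3: FGFFGGFFGFFGFFGGFFGGFFGFFGFFGGFFGGFFGFFGFFGGFFGFFGFFGGFFGFFGFFGGFFGGFFGFFGFFGGFFGF  (48 'F')
Step 4: FGFFGGFFGFFGFFGGFFGGFFGFFGFFGGFFGFFGFFGGFFGFFGFFGGFFGGFFGFFGFFGGFFGGFFGFFGFFGGFFGFFGFFGGFFGFFGFFGGFFGGFFGFFGFFGGFFGGFFGFFGFFGGFFGFFGFFGGFFGFFGFFGGFFGGFFGFFGFFGGFFGFFGFFGGFFGFFGFFGGFFGGFFGFFGFFGGFFGFFGFFGGFFGFFGFFGGFFGGFFGFFGFFGGFFGGFFGFFGFFGGFFGFFGFFGGFFGFFGFFGGFFGGFFGFFGFFGGFFGF  (164 'F')

Answer: 164


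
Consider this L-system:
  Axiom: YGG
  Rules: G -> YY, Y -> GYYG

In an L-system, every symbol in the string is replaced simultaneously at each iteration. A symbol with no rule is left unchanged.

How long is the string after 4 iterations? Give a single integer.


Step 0: length = 3
Step 1: length = 8
Step 2: length = 28
Step 3: length = 88
Step 4: length = 288

Answer: 288


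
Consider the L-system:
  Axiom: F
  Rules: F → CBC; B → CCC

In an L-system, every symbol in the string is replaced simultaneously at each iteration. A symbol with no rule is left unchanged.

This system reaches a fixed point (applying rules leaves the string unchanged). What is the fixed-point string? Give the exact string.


Answer: CCCCC

Derivation:
Step 0: F
Step 1: CBC
Step 2: CCCCC
Step 3: CCCCC  (unchanged — fixed point at step 2)


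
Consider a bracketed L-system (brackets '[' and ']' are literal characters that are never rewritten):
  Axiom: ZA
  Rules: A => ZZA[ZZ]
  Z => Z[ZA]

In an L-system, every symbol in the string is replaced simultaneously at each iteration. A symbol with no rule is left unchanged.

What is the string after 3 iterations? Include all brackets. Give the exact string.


Answer: Z[ZA][Z[ZA]ZZA[ZZ]][Z[ZA][Z[ZA]ZZA[ZZ]]Z[ZA]Z[ZA]ZZA[ZZ][Z[ZA]Z[ZA]]]Z[ZA][Z[ZA]ZZA[ZZ]]Z[ZA][Z[ZA]ZZA[ZZ]]Z[ZA]Z[ZA]ZZA[ZZ][Z[ZA]Z[ZA]][Z[ZA][Z[ZA]ZZA[ZZ]]Z[ZA][Z[ZA]ZZA[ZZ]]]

Derivation:
Step 0: ZA
Step 1: Z[ZA]ZZA[ZZ]
Step 2: Z[ZA][Z[ZA]ZZA[ZZ]]Z[ZA]Z[ZA]ZZA[ZZ][Z[ZA]Z[ZA]]
Step 3: Z[ZA][Z[ZA]ZZA[ZZ]][Z[ZA][Z[ZA]ZZA[ZZ]]Z[ZA]Z[ZA]ZZA[ZZ][Z[ZA]Z[ZA]]]Z[ZA][Z[ZA]ZZA[ZZ]]Z[ZA][Z[ZA]ZZA[ZZ]]Z[ZA]Z[ZA]ZZA[ZZ][Z[ZA]Z[ZA]][Z[ZA][Z[ZA]ZZA[ZZ]]Z[ZA][Z[ZA]ZZA[ZZ]]]


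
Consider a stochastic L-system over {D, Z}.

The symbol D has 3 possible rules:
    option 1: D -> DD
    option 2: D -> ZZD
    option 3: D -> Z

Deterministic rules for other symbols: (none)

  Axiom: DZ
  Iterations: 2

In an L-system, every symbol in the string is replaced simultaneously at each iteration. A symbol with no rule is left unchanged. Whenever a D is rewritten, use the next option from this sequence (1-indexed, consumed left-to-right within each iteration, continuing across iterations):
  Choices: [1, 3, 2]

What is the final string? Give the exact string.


Step 0: DZ
Step 1: DDZ  (used choices [1])
Step 2: ZZZDZ  (used choices [3, 2])

Answer: ZZZDZ


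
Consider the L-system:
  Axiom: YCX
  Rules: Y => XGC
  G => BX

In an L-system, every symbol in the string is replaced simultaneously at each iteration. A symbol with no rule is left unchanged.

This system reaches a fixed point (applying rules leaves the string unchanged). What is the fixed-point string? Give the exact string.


Step 0: YCX
Step 1: XGCCX
Step 2: XBXCCX
Step 3: XBXCCX  (unchanged — fixed point at step 2)

Answer: XBXCCX


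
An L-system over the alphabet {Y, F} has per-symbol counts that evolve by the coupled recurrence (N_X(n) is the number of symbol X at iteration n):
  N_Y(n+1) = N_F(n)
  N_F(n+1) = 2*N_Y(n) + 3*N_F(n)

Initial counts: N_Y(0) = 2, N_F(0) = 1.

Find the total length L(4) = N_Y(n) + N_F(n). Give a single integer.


Answer: 378

Derivation:
Step 0: N_Y=2, N_F=1, L=3
Step 1: N_Y=1, N_F=7, L=8
Step 2: N_Y=7, N_F=23, L=30
Step 3: N_Y=23, N_F=83, L=106
Step 4: N_Y=83, N_F=295, L=378


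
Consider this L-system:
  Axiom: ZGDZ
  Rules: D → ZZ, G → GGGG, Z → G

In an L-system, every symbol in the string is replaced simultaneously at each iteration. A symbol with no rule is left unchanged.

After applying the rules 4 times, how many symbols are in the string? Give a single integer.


Answer: 416

Derivation:
Step 0: length = 4
Step 1: length = 8
Step 2: length = 26
Step 3: length = 104
Step 4: length = 416


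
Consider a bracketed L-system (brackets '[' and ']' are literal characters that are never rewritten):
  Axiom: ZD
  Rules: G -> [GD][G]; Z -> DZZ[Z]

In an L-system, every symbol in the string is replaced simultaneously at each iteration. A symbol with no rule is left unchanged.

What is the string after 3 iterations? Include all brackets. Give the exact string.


Answer: DDDZZ[Z]DZZ[Z][DZZ[Z]]DDZZ[Z]DZZ[Z][DZZ[Z]][DDZZ[Z]DZZ[Z][DZZ[Z]]]D

Derivation:
Step 0: ZD
Step 1: DZZ[Z]D
Step 2: DDZZ[Z]DZZ[Z][DZZ[Z]]D
Step 3: DDDZZ[Z]DZZ[Z][DZZ[Z]]DDZZ[Z]DZZ[Z][DZZ[Z]][DDZZ[Z]DZZ[Z][DZZ[Z]]]D


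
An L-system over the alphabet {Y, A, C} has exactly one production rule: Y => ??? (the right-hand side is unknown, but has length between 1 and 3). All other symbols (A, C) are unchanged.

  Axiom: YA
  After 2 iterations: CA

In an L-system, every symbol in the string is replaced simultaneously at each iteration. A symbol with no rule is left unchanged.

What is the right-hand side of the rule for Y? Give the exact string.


Trying Y => C:
  Step 0: YA
  Step 1: CA
  Step 2: CA
Matches the given result.

Answer: C


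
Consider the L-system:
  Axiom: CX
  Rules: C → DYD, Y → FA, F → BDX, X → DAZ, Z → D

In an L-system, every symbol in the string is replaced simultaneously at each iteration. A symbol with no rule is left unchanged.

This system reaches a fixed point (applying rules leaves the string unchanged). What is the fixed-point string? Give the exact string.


Step 0: CX
Step 1: DYDDAZ
Step 2: DFADDAD
Step 3: DBDXADDAD
Step 4: DBDDAZADDAD
Step 5: DBDDADADDAD
Step 6: DBDDADADDAD  (unchanged — fixed point at step 5)

Answer: DBDDADADDAD


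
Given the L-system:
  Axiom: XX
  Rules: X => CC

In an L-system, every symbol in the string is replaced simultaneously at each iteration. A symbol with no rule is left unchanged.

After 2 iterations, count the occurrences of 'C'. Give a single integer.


Answer: 4

Derivation:
Step 0: XX  (0 'C')
Step 1: CCCC  (4 'C')
Step 2: CCCC  (4 'C')


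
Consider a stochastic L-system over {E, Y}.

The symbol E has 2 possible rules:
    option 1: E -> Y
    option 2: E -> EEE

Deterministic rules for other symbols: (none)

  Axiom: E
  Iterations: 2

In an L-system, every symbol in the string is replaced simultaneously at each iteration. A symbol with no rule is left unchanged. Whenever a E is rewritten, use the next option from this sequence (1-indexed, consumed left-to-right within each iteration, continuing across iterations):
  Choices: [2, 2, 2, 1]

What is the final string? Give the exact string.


Answer: EEEEEEY

Derivation:
Step 0: E
Step 1: EEE  (used choices [2])
Step 2: EEEEEEY  (used choices [2, 2, 1])


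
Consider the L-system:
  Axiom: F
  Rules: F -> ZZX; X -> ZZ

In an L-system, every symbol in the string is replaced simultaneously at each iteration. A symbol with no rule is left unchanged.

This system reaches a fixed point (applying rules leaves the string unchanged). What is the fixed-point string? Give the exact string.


Step 0: F
Step 1: ZZX
Step 2: ZZZZ
Step 3: ZZZZ  (unchanged — fixed point at step 2)

Answer: ZZZZ


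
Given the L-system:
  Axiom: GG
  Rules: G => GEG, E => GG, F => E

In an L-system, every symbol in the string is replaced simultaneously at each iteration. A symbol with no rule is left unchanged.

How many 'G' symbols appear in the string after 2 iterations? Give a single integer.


Step 0: GG  (2 'G')
Step 1: GEGGEG  (4 'G')
Step 2: GEGGGGEGGEGGGGEG  (12 'G')

Answer: 12


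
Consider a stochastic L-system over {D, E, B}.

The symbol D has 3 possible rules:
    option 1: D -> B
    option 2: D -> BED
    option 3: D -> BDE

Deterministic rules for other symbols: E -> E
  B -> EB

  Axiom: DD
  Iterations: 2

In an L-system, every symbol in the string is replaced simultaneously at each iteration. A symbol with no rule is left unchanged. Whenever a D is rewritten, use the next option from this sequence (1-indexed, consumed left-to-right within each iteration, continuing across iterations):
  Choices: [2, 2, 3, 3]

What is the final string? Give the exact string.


Answer: EBEBDEEBEBDE

Derivation:
Step 0: DD
Step 1: BEDBED  (used choices [2, 2])
Step 2: EBEBDEEBEBDE  (used choices [3, 3])


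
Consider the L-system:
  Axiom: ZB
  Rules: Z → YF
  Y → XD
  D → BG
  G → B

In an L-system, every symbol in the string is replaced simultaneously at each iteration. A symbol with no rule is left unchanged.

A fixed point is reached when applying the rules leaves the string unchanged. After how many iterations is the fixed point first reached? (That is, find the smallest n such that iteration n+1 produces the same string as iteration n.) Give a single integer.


Step 0: ZB
Step 1: YFB
Step 2: XDFB
Step 3: XBGFB
Step 4: XBBFB
Step 5: XBBFB  (unchanged — fixed point at step 4)

Answer: 4


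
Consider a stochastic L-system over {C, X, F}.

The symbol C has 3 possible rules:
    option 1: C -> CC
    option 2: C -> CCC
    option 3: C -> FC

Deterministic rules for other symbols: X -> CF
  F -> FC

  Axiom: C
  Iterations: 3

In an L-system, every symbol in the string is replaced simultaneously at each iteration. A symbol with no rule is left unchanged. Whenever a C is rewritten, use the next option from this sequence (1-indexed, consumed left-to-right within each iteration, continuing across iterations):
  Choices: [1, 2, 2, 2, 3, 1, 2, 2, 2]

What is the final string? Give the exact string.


Answer: CCCFCCCCCCCCCCCC

Derivation:
Step 0: C
Step 1: CC  (used choices [1])
Step 2: CCCCCC  (used choices [2, 2])
Step 3: CCCFCCCCCCCCCCCC  (used choices [2, 3, 1, 2, 2, 2])


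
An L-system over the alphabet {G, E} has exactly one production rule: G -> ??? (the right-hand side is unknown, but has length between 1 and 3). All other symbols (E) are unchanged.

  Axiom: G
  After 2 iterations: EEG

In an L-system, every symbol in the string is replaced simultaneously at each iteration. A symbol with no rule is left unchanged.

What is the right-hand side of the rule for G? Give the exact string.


Answer: EG

Derivation:
Trying G -> EG:
  Step 0: G
  Step 1: EG
  Step 2: EEG
Matches the given result.


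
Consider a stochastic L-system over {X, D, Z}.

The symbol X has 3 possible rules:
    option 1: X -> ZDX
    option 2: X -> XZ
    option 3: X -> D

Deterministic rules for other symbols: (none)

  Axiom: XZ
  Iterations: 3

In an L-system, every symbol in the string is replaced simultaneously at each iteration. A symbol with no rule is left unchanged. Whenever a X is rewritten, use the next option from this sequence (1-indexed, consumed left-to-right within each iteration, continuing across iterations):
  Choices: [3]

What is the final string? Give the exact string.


Step 0: XZ
Step 1: DZ  (used choices [3])
Step 2: DZ  (used choices [])
Step 3: DZ  (used choices [])

Answer: DZ


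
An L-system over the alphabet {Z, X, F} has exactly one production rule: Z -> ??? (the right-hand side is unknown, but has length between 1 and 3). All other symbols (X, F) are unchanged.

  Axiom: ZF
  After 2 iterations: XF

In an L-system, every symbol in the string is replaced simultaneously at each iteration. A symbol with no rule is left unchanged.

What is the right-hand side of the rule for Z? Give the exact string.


Trying Z -> X:
  Step 0: ZF
  Step 1: XF
  Step 2: XF
Matches the given result.

Answer: X


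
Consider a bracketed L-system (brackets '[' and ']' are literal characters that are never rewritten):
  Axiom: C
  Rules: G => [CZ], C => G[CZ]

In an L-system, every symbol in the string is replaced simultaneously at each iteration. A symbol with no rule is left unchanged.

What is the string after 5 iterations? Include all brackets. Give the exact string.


Step 0: C
Step 1: G[CZ]
Step 2: [CZ][G[CZ]Z]
Step 3: [G[CZ]Z][[CZ][G[CZ]Z]Z]
Step 4: [[CZ][G[CZ]Z]Z][[G[CZ]Z][[CZ][G[CZ]Z]Z]Z]
Step 5: [[G[CZ]Z][[CZ][G[CZ]Z]Z]Z][[[CZ][G[CZ]Z]Z][[G[CZ]Z][[CZ][G[CZ]Z]Z]Z]Z]

Answer: [[G[CZ]Z][[CZ][G[CZ]Z]Z]Z][[[CZ][G[CZ]Z]Z][[G[CZ]Z][[CZ][G[CZ]Z]Z]Z]Z]


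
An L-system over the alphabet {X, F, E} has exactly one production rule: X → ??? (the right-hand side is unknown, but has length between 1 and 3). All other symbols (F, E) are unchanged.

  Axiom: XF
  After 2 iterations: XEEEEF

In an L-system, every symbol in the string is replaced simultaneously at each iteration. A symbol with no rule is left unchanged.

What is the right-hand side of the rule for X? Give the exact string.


Trying X → XEE:
  Step 0: XF
  Step 1: XEEF
  Step 2: XEEEEF
Matches the given result.

Answer: XEE


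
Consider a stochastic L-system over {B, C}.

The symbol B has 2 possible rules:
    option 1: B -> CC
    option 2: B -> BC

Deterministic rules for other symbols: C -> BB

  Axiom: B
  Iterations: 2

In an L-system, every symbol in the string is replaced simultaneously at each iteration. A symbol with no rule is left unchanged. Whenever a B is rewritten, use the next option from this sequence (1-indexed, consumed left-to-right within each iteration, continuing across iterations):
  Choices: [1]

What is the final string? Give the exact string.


Answer: BBBB

Derivation:
Step 0: B
Step 1: CC  (used choices [1])
Step 2: BBBB  (used choices [])


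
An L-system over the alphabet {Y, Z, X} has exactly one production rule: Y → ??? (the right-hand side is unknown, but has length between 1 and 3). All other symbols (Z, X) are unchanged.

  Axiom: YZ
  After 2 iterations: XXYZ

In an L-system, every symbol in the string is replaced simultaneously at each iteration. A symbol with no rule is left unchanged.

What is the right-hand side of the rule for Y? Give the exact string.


Answer: XY

Derivation:
Trying Y → XY:
  Step 0: YZ
  Step 1: XYZ
  Step 2: XXYZ
Matches the given result.


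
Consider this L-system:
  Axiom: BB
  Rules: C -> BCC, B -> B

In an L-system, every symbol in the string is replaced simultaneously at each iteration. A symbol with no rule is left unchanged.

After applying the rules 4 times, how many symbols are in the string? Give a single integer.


Answer: 2

Derivation:
Step 0: length = 2
Step 1: length = 2
Step 2: length = 2
Step 3: length = 2
Step 4: length = 2


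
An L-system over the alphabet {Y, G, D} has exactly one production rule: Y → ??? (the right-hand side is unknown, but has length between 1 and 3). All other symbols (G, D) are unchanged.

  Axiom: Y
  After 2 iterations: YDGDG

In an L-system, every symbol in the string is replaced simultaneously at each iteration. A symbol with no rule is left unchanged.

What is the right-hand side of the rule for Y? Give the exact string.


Answer: YDG

Derivation:
Trying Y → YDG:
  Step 0: Y
  Step 1: YDG
  Step 2: YDGDG
Matches the given result.


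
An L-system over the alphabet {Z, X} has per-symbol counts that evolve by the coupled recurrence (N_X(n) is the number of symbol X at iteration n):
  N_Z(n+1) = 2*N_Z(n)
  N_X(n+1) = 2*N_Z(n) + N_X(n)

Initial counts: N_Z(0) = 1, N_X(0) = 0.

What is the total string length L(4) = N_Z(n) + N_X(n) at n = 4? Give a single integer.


Step 0: N_Z=1, N_X=0, L=1
Step 1: N_Z=2, N_X=2, L=4
Step 2: N_Z=4, N_X=6, L=10
Step 3: N_Z=8, N_X=14, L=22
Step 4: N_Z=16, N_X=30, L=46

Answer: 46


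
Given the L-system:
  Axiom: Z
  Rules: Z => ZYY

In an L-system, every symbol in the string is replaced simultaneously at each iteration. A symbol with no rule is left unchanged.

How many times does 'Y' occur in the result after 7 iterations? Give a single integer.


Step 0: Z  (0 'Y')
Step 1: ZYY  (2 'Y')
Step 2: ZYYYY  (4 'Y')
Step 3: ZYYYYYY  (6 'Y')
Step 4: ZYYYYYYYY  (8 'Y')
Step 5: ZYYYYYYYYYY  (10 'Y')
Step 6: ZYYYYYYYYYYYY  (12 'Y')
Step 7: ZYYYYYYYYYYYYYY  (14 'Y')

Answer: 14


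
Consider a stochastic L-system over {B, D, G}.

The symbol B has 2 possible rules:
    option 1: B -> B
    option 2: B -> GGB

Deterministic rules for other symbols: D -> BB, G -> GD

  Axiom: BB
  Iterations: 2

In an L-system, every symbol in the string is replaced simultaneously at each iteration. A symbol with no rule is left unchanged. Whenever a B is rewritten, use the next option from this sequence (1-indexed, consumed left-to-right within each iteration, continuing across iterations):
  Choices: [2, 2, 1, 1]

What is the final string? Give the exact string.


Answer: GDGDBGDGDB

Derivation:
Step 0: BB
Step 1: GGBGGB  (used choices [2, 2])
Step 2: GDGDBGDGDB  (used choices [1, 1])


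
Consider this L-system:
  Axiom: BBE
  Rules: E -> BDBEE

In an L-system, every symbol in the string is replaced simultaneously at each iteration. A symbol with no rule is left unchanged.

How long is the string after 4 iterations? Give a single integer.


Answer: 63

Derivation:
Step 0: length = 3
Step 1: length = 7
Step 2: length = 15
Step 3: length = 31
Step 4: length = 63


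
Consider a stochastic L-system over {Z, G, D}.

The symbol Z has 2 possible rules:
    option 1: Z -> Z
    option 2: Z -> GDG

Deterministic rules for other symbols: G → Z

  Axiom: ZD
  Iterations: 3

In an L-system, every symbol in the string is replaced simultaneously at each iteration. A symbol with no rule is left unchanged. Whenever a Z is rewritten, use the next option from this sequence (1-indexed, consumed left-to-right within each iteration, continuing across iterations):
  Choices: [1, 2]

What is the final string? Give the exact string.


Step 0: ZD
Step 1: ZD  (used choices [1])
Step 2: GDGD  (used choices [2])
Step 3: ZDZD  (used choices [])

Answer: ZDZD


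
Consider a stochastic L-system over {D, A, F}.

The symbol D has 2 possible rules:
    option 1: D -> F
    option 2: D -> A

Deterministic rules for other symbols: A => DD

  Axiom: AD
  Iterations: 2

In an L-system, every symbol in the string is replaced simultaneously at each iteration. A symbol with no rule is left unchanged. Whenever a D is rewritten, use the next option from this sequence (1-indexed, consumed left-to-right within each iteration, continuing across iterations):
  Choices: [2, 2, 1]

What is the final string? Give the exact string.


Step 0: AD
Step 1: DDA  (used choices [2])
Step 2: AFDD  (used choices [2, 1])

Answer: AFDD


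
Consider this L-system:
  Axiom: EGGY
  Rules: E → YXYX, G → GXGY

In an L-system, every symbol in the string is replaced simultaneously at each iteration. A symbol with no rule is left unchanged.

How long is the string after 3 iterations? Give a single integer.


Step 0: length = 4
Step 1: length = 13
Step 2: length = 25
Step 3: length = 49

Answer: 49


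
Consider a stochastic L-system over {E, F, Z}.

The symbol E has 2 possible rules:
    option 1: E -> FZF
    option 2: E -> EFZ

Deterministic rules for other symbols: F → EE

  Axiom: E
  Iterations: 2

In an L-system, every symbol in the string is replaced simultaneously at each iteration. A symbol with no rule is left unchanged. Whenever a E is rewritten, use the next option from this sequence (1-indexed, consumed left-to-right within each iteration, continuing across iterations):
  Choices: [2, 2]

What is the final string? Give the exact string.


Step 0: E
Step 1: EFZ  (used choices [2])
Step 2: EFZEEZ  (used choices [2])

Answer: EFZEEZ


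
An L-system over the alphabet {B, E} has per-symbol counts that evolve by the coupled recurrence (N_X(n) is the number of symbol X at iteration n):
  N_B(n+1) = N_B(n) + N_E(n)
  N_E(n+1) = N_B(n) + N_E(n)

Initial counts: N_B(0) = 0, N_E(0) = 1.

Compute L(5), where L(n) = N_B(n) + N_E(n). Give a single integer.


Step 0: N_B=0, N_E=1, L=1
Step 1: N_B=1, N_E=1, L=2
Step 2: N_B=2, N_E=2, L=4
Step 3: N_B=4, N_E=4, L=8
Step 4: N_B=8, N_E=8, L=16
Step 5: N_B=16, N_E=16, L=32

Answer: 32


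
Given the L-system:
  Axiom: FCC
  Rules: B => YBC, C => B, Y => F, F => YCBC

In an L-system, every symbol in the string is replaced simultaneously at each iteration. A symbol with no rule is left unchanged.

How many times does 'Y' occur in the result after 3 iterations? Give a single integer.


Answer: 6

Derivation:
Step 0: FCC  (0 'Y')
Step 1: YCBCBB  (1 'Y')
Step 2: FBYBCBYBCYBC  (3 'Y')
Step 3: YCBCYBCFYBCBYBCFYBCBFYBCB  (6 'Y')


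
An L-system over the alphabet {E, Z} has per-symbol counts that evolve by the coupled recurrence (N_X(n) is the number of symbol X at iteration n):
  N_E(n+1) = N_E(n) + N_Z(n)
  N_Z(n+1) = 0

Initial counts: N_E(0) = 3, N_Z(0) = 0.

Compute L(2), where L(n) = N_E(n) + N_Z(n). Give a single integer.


Step 0: N_E=3, N_Z=0, L=3
Step 1: N_E=3, N_Z=0, L=3
Step 2: N_E=3, N_Z=0, L=3

Answer: 3


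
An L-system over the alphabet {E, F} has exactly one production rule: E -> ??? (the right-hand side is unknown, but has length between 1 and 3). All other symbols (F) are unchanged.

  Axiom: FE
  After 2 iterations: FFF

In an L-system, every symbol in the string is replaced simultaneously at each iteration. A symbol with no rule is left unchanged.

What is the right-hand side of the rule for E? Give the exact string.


Trying E -> FF:
  Step 0: FE
  Step 1: FFF
  Step 2: FFF
Matches the given result.

Answer: FF


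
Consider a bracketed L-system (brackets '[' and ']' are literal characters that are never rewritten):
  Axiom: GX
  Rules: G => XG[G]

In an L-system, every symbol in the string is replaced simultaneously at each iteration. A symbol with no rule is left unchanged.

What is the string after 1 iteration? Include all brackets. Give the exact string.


Step 0: GX
Step 1: XG[G]X

Answer: XG[G]X


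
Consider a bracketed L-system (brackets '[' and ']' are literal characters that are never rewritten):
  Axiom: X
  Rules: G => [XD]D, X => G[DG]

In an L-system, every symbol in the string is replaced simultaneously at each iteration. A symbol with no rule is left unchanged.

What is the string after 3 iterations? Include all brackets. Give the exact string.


Step 0: X
Step 1: G[DG]
Step 2: [XD]D[D[XD]D]
Step 3: [G[DG]D]D[D[G[DG]D]D]

Answer: [G[DG]D]D[D[G[DG]D]D]


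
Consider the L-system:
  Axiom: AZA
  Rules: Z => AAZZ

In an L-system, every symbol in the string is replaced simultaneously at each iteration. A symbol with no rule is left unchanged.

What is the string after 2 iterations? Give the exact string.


Answer: AAAAAZZAAZZA

Derivation:
Step 0: AZA
Step 1: AAAZZA
Step 2: AAAAAZZAAZZA


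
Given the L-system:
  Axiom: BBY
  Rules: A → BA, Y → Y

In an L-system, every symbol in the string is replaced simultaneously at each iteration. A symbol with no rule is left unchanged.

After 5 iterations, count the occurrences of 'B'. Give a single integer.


Step 0: BBY  (2 'B')
Step 1: BBY  (2 'B')
Step 2: BBY  (2 'B')
Step 3: BBY  (2 'B')
Step 4: BBY  (2 'B')
Step 5: BBY  (2 'B')

Answer: 2


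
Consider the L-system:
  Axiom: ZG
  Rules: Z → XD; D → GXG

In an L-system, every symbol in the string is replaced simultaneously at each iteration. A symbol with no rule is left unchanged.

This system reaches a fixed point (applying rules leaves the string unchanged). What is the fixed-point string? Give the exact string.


Answer: XGXGG

Derivation:
Step 0: ZG
Step 1: XDG
Step 2: XGXGG
Step 3: XGXGG  (unchanged — fixed point at step 2)


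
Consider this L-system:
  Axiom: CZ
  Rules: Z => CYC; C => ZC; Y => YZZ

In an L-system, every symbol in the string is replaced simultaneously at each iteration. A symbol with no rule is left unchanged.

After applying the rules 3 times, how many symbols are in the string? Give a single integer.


Answer: 31

Derivation:
Step 0: length = 2
Step 1: length = 5
Step 2: length = 12
Step 3: length = 31


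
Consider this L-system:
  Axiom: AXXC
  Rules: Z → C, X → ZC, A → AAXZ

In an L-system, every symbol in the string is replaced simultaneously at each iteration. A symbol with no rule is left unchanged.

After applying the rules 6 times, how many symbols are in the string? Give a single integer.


Step 0: length = 4
Step 1: length = 9
Step 2: length = 16
Step 3: length = 30
Step 4: length = 58
Step 5: length = 114
Step 6: length = 226

Answer: 226


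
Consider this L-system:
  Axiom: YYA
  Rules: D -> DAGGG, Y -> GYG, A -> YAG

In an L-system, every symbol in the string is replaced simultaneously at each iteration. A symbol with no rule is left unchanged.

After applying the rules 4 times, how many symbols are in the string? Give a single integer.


Answer: 39

Derivation:
Step 0: length = 3
Step 1: length = 9
Step 2: length = 17
Step 3: length = 27
Step 4: length = 39


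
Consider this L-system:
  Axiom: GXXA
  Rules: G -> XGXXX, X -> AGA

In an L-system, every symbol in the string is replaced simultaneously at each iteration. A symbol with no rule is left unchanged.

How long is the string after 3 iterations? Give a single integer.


Step 0: length = 4
Step 1: length = 12
Step 2: length = 32
Step 3: length = 84

Answer: 84


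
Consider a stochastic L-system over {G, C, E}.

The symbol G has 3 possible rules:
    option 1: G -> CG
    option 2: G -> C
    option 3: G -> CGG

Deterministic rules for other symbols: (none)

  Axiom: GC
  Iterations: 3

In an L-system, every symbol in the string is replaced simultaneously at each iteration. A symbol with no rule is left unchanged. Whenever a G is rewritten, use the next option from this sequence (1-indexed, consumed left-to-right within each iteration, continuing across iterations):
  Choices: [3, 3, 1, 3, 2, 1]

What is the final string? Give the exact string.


Answer: CCCGGCCCGC

Derivation:
Step 0: GC
Step 1: CGGC  (used choices [3])
Step 2: CCGGCGC  (used choices [3, 1])
Step 3: CCCGGCCCGC  (used choices [3, 2, 1])


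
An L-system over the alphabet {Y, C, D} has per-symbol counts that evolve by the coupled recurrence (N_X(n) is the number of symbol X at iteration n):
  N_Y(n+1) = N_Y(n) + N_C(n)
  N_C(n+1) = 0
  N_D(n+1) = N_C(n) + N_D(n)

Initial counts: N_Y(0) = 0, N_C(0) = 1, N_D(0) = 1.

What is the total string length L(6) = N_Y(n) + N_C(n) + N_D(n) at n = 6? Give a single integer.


Answer: 3

Derivation:
Step 0: N_Y=0, N_C=1, N_D=1, L=2
Step 1: N_Y=1, N_C=0, N_D=2, L=3
Step 2: N_Y=1, N_C=0, N_D=2, L=3
Step 3: N_Y=1, N_C=0, N_D=2, L=3
Step 4: N_Y=1, N_C=0, N_D=2, L=3
Step 5: N_Y=1, N_C=0, N_D=2, L=3
Step 6: N_Y=1, N_C=0, N_D=2, L=3


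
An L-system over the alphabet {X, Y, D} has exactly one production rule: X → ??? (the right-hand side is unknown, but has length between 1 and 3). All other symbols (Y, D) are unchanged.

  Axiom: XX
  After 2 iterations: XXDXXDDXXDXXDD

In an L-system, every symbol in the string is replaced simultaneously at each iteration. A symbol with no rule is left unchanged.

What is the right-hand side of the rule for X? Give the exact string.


Answer: XXD

Derivation:
Trying X → XXD:
  Step 0: XX
  Step 1: XXDXXD
  Step 2: XXDXXDDXXDXXDD
Matches the given result.


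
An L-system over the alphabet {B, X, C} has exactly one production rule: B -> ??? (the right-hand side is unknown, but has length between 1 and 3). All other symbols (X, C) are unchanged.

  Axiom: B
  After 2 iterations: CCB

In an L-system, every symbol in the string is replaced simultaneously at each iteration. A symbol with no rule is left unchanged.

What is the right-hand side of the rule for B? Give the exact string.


Trying B -> CB:
  Step 0: B
  Step 1: CB
  Step 2: CCB
Matches the given result.

Answer: CB


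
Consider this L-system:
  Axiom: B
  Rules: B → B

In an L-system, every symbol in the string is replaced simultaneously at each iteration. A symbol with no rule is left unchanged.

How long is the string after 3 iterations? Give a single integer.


Answer: 1

Derivation:
Step 0: length = 1
Step 1: length = 1
Step 2: length = 1
Step 3: length = 1


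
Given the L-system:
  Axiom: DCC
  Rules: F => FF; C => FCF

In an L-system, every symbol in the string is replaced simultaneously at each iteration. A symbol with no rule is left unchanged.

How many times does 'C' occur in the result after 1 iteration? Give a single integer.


Step 0: DCC  (2 'C')
Step 1: DFCFFCF  (2 'C')

Answer: 2
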